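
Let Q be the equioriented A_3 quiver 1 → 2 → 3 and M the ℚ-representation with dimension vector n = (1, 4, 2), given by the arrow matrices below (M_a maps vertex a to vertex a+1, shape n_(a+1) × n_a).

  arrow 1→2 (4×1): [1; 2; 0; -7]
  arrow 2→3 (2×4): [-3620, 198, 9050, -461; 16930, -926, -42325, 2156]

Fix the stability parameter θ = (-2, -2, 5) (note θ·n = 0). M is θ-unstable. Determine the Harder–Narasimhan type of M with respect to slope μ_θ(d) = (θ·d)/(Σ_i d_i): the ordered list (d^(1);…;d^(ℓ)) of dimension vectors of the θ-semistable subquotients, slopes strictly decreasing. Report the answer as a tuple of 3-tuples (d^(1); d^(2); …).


Barcode: M ≅ I[1,3], I[2,2]^2, I[2,3]. HN layers by μ_θ (2 steps, strictly decreasing):
  μ^(1)=5; μ^(2)=-2

((0, 0, 2); (1, 4, 0))


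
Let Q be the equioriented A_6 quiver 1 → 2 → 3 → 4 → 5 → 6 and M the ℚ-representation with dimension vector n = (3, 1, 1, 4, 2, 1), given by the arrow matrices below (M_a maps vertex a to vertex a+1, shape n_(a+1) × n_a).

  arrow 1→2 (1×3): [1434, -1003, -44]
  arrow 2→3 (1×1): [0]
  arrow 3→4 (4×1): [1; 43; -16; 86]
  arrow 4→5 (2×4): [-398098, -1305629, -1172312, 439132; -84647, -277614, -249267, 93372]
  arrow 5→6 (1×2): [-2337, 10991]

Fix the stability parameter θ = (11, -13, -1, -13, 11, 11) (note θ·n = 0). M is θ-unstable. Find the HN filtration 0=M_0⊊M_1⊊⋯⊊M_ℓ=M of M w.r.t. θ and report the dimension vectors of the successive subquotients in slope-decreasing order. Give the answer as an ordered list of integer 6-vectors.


Barcode: M ≅ I[1,1]^2, I[1,2], I[3,6], I[4,4]^2, I[4,5]. HN layers by μ_θ (4 steps, strictly decreasing):
  μ^(1)=11; μ^(2)=-1; μ^(3)=-7; μ^(4)=-13

((2, 0, 0, 0, 2, 1); (1, 1, 0, 0, 0, 0); (0, 0, 1, 1, 0, 0); (0, 0, 0, 3, 0, 0))


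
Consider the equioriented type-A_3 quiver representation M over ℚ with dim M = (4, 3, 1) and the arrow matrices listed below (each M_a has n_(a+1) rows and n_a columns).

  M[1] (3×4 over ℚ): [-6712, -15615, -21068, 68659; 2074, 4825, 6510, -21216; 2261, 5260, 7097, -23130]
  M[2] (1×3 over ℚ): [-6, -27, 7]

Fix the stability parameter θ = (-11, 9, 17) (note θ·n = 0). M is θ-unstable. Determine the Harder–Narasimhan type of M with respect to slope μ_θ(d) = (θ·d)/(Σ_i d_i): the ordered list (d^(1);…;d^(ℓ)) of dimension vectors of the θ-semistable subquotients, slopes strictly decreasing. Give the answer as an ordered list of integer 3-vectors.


Via rank(M_{q-1}∘⋯∘M_p): M ≅ I[1,1], I[1,2]^2, I[1,3].
μ_θ-semistable layers: μ^(1)=17; μ^(2)=9; μ^(3)=-11

((0, 0, 1); (0, 3, 0); (4, 0, 0))


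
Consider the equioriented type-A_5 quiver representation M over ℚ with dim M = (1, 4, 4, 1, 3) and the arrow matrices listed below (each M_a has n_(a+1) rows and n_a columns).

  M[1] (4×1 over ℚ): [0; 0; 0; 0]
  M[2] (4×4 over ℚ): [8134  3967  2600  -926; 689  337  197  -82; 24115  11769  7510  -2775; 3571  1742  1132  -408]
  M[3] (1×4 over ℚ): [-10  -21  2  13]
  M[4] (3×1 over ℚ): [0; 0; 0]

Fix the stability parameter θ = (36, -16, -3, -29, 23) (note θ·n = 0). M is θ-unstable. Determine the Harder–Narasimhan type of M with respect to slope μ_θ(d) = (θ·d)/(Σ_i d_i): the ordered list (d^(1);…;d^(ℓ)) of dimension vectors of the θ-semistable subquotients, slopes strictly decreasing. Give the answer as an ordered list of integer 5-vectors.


Barcode: M ≅ I[1,1], I[2,3]^3, I[2,4], I[5,5]^3. HN layers by μ_θ (4 steps, strictly decreasing):
  μ^(1)=36; μ^(2)=23; μ^(3)=-3; μ^(4)=-16

((1, 0, 0, 0, 0); (0, 0, 0, 0, 3); (0, 0, 3, 0, 0); (0, 4, 1, 1, 0))


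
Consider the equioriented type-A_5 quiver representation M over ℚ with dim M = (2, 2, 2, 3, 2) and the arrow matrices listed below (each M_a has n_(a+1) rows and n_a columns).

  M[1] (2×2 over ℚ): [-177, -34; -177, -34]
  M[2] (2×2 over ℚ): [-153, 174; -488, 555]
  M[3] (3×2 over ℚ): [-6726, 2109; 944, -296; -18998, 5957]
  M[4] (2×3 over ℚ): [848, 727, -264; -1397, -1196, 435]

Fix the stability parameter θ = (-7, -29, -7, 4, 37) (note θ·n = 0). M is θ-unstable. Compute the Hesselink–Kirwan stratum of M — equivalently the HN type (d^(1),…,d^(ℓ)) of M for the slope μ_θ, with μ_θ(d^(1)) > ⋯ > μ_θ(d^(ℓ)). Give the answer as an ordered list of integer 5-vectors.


Via rank(M_{q-1}∘⋯∘M_p): M ≅ I[1,1], I[1,5], I[2,3], I[4,4], I[4,5].
μ_θ-semistable layers: μ^(1)=37; μ^(2)=4; μ^(3)=-7; μ^(4)=-18; μ^(5)=-29

((0, 0, 0, 0, 2); (0, 0, 0, 3, 0); (1, 0, 2, 0, 0); (1, 1, 0, 0, 0); (0, 1, 0, 0, 0))


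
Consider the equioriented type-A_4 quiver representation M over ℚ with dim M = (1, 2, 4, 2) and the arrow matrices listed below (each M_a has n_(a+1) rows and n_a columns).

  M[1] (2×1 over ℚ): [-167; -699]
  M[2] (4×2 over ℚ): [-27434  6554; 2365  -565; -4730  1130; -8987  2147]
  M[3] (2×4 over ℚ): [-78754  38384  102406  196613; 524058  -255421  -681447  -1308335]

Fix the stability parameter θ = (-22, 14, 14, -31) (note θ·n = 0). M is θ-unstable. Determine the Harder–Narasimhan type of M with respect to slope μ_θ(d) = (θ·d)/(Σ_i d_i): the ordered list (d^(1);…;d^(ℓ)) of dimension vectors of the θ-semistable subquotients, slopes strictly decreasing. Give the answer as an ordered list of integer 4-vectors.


Barcode: M ≅ I[1,4], I[2,2], I[3,3]^2, I[3,4]. HN layers by μ_θ (4 steps, strictly decreasing):
  μ^(1)=14; μ^(2)=-1; μ^(3)=-17/2; μ^(4)=-22

((0, 1, 2, 0); (0, 1, 1, 1); (0, 0, 1, 1); (1, 0, 0, 0))


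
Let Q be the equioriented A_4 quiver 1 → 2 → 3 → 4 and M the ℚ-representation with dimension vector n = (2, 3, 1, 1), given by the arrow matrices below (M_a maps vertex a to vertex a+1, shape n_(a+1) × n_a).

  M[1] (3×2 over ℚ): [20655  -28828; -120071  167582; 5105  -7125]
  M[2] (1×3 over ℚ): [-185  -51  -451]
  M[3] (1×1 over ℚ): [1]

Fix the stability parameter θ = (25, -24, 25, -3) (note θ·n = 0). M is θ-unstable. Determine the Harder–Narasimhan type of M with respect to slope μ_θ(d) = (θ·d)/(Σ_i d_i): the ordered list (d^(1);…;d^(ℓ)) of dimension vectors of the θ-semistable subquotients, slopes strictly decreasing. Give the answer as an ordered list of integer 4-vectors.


Via rank(M_{q-1}∘⋯∘M_p): M ≅ I[1,2], I[1,4], I[2,2].
μ_θ-semistable layers: μ^(1)=11; μ^(2)=1/2; μ^(3)=-24

((0, 0, 1, 1); (2, 2, 0, 0); (0, 1, 0, 0))


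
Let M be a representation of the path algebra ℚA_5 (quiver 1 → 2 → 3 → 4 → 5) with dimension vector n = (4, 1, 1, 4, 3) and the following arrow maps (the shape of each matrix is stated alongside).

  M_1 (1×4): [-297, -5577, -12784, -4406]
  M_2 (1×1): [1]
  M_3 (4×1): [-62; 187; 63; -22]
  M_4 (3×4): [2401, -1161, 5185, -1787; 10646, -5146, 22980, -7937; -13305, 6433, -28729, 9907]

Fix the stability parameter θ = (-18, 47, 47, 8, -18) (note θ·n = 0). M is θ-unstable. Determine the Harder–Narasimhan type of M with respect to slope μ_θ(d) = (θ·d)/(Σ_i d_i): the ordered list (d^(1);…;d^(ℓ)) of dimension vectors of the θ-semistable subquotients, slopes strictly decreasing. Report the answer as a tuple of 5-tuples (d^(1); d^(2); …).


Via rank(M_{q-1}∘⋯∘M_p): M ≅ I[1,1]^3, I[1,4], I[4,4], I[4,5]^2, I[5,5].
μ_θ-semistable layers: μ^(1)=34; μ^(2)=8; μ^(3)=-5; μ^(4)=-18

((0, 1, 1, 1, 0); (0, 0, 0, 1, 0); (0, 0, 0, 2, 2); (4, 0, 0, 0, 1))


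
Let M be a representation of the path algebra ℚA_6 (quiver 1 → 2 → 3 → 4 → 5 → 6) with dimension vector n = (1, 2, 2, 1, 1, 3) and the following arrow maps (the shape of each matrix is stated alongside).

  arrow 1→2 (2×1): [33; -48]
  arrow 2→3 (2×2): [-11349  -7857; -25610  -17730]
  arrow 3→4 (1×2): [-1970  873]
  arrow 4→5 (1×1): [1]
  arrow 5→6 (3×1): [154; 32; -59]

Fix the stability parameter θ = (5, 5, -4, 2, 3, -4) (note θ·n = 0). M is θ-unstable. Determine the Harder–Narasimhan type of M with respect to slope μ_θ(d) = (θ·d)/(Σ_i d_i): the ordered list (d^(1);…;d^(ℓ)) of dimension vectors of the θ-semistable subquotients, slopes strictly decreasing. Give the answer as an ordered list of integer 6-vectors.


Barcode: M ≅ I[1,3], I[2,2], I[3,6], I[6,6]^2. HN layers by μ_θ (4 steps, strictly decreasing):
  μ^(1)=5; μ^(2)=2; μ^(3)=1/3; μ^(4)=-4

((0, 1, 0, 0, 0, 0); (1, 1, 1, 0, 0, 0); (0, 0, 0, 1, 1, 1); (0, 0, 1, 0, 0, 2))


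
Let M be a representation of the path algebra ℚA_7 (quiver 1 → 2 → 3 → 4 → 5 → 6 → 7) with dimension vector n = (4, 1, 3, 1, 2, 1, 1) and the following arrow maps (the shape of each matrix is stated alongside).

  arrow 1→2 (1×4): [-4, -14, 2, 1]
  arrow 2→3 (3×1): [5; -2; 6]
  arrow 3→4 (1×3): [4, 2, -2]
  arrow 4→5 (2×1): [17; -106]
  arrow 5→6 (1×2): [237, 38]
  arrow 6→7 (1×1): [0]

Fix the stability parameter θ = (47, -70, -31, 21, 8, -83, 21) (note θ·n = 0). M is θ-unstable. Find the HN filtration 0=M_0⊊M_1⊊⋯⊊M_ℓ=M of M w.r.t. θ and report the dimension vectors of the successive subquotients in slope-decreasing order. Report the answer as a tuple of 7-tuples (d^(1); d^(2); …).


Via rank(M_{q-1}∘⋯∘M_p): M ≅ I[1,1]^3, I[1,6], I[3,3]^2, I[5,5], I[7,7].
μ_θ-semistable layers: μ^(1)=47; μ^(2)=21; μ^(3)=8; μ^(4)=-18; μ^(5)=-31

((3, 0, 0, 0, 0, 0, 0); (0, 0, 0, 0, 0, 0, 1); (0, 0, 0, 0, 1, 0, 0); (1, 1, 1, 1, 1, 1, 0); (0, 0, 2, 0, 0, 0, 0))


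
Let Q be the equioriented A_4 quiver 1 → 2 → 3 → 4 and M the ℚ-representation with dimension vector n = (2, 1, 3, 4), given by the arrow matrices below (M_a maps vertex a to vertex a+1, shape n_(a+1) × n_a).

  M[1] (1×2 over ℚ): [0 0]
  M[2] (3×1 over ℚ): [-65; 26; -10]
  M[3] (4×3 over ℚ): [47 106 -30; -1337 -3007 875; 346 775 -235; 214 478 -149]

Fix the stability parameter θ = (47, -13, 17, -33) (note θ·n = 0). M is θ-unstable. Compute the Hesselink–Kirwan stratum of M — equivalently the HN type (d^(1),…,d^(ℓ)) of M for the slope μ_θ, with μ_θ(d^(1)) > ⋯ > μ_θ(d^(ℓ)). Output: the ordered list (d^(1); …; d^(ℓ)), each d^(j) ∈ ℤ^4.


Interval decomposition of M: I[1,1]^2, I[2,4], I[3,4]^2, I[4,4].
HN type (ℓ=4): μ^(1)=47; μ^(2)=-8; μ^(3)=-13; μ^(4)=-33

((2, 0, 0, 0); (0, 0, 3, 3); (0, 1, 0, 0); (0, 0, 0, 1))


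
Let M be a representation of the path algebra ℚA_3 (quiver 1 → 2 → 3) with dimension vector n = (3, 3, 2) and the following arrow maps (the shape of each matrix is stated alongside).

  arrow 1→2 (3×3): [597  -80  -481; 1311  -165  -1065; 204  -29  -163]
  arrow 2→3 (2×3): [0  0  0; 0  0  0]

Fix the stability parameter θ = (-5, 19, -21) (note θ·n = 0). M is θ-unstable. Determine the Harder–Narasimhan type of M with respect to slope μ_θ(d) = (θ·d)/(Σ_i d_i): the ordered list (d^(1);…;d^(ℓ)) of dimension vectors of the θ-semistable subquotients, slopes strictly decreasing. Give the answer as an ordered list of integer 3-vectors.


Via rank(M_{q-1}∘⋯∘M_p): M ≅ I[1,2]^3, I[3,3]^2.
μ_θ-semistable layers: μ^(1)=19; μ^(2)=-5; μ^(3)=-21

((0, 3, 0); (3, 0, 0); (0, 0, 2))


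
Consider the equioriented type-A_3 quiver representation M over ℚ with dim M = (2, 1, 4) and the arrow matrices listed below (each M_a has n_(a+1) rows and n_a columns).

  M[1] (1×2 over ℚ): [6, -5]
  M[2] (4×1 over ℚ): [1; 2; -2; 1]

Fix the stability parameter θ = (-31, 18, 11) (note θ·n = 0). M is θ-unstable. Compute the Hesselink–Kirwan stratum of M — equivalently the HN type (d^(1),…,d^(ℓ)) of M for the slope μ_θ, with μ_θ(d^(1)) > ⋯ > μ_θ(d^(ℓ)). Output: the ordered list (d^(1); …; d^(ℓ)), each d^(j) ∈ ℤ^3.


Interval decomposition of M: I[1,1], I[1,3], I[3,3]^3.
HN type (ℓ=3): μ^(1)=29/2; μ^(2)=11; μ^(3)=-31

((0, 1, 1); (0, 0, 3); (2, 0, 0))


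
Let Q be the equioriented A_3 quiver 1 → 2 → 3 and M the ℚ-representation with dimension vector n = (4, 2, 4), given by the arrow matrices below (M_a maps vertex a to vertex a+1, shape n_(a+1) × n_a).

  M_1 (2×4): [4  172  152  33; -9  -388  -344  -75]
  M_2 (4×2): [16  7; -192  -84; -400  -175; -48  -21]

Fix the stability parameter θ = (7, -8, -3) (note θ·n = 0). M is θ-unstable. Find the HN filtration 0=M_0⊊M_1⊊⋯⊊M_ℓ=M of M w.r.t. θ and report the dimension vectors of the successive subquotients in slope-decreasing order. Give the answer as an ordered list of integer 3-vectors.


Barcode: M ≅ I[1,1]^2, I[1,2], I[1,3], I[3,3]^3. HN layers by μ_θ (4 steps, strictly decreasing):
  μ^(1)=7; μ^(2)=-1/2; μ^(3)=-4/3; μ^(4)=-3

((2, 0, 0); (1, 1, 0); (1, 1, 1); (0, 0, 3))


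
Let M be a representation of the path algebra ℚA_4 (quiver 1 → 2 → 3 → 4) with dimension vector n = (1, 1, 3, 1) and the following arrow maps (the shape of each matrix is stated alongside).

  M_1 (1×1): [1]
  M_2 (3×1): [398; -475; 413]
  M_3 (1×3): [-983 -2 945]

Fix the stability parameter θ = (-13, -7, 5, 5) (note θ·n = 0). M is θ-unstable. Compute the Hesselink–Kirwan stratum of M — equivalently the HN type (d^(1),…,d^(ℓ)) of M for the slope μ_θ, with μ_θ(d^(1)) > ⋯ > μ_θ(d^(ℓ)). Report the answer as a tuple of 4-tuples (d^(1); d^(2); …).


Barcode: M ≅ I[1,4], I[3,3]^2. HN layers by μ_θ (3 steps, strictly decreasing):
  μ^(1)=5; μ^(2)=-7; μ^(3)=-13

((0, 0, 3, 1); (0, 1, 0, 0); (1, 0, 0, 0))


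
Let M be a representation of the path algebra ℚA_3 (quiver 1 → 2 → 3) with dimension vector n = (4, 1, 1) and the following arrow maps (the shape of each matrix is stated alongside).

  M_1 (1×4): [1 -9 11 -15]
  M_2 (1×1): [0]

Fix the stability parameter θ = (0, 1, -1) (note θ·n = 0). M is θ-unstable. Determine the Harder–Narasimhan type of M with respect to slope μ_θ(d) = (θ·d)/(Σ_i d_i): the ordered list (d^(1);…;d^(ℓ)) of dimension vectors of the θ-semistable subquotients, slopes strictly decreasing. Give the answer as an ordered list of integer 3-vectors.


Via rank(M_{q-1}∘⋯∘M_p): M ≅ I[1,1]^3, I[1,2], I[3,3].
μ_θ-semistable layers: μ^(1)=1; μ^(2)=0; μ^(3)=-1

((0, 1, 0); (4, 0, 0); (0, 0, 1))


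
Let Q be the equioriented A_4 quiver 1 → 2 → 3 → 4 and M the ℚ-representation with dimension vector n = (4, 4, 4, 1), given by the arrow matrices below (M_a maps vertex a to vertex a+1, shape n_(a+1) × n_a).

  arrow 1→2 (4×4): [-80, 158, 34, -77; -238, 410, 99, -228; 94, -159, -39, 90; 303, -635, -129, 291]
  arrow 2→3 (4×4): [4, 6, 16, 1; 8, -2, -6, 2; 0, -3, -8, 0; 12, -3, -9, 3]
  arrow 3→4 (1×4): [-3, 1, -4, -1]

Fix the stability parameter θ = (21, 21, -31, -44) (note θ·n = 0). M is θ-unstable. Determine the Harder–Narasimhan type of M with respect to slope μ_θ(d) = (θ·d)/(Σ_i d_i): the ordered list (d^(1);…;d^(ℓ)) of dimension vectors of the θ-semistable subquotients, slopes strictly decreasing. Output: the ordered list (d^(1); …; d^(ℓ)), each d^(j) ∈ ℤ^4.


Interval decomposition of M: I[1,2], I[1,3]^2, I[1,4], I[3,3].
HN type (ℓ=4): μ^(1)=21; μ^(2)=11/3; μ^(3)=-33/4; μ^(4)=-31

((1, 1, 0, 0); (2, 2, 2, 0); (1, 1, 1, 1); (0, 0, 1, 0))


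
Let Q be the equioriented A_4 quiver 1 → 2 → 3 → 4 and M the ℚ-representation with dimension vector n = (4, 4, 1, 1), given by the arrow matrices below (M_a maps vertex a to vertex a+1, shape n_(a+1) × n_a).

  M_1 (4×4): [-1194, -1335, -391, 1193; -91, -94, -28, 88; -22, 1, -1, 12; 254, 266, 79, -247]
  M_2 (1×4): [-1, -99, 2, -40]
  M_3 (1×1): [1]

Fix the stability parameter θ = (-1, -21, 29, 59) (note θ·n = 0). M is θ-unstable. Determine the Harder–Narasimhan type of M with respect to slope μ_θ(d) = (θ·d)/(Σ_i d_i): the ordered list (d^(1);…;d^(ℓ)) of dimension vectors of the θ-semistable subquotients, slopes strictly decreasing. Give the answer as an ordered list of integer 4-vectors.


Barcode: M ≅ I[1,2]^3, I[1,4]. HN layers by μ_θ (3 steps, strictly decreasing):
  μ^(1)=59; μ^(2)=29; μ^(3)=-11

((0, 0, 0, 1); (0, 0, 1, 0); (4, 4, 0, 0))


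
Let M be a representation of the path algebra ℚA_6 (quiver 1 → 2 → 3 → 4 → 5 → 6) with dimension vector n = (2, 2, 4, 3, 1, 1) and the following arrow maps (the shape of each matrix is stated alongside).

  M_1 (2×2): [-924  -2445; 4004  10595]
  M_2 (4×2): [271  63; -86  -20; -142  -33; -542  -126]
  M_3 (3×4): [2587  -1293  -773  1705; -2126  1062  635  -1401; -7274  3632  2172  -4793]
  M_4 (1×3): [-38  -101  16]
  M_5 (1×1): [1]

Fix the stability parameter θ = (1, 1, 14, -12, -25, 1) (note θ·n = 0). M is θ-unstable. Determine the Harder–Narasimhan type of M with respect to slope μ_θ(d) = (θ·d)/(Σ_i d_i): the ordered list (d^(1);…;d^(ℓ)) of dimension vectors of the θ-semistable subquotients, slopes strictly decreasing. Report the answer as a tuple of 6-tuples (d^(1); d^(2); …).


Barcode: M ≅ I[1,1], I[1,6], I[2,4], I[3,3], I[3,4]. HN layers by μ_θ (3 steps, strictly decreasing):
  μ^(1)=14; μ^(2)=1; μ^(3)=-21/5

((0, 0, 1, 0, 0, 0); (1, 1, 2, 2, 0, 1); (1, 1, 1, 1, 1, 0))


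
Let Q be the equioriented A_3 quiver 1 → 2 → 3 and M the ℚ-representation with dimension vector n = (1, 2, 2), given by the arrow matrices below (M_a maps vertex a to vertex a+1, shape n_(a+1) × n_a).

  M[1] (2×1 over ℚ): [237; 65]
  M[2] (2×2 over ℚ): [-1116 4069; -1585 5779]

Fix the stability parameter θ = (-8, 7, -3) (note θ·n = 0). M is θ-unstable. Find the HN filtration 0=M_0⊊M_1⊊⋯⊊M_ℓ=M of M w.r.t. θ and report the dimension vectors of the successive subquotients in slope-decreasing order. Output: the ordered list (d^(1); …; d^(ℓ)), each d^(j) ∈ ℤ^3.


Via rank(M_{q-1}∘⋯∘M_p): M ≅ I[1,3], I[2,3].
μ_θ-semistable layers: μ^(1)=2; μ^(2)=-8

((0, 2, 2); (1, 0, 0))


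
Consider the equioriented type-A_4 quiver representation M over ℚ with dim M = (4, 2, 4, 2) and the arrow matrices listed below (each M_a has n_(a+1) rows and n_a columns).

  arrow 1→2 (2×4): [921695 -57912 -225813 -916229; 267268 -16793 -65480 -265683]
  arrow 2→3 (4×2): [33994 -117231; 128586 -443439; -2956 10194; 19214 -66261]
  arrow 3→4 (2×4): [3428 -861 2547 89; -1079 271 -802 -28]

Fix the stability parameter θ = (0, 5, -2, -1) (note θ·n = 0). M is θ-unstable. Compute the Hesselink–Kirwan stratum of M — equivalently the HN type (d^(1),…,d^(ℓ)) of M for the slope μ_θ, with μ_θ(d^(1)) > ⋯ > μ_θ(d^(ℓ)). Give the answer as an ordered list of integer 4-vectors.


Barcode: M ≅ I[1,1]^2, I[1,2], I[1,3], I[3,3], I[3,4]^2. HN layers by μ_θ (5 steps, strictly decreasing):
  μ^(1)=5; μ^(2)=3/2; μ^(3)=0; μ^(4)=-1; μ^(5)=-2

((0, 1, 0, 0); (0, 1, 1, 0); (4, 0, 0, 0); (0, 0, 0, 2); (0, 0, 3, 0))


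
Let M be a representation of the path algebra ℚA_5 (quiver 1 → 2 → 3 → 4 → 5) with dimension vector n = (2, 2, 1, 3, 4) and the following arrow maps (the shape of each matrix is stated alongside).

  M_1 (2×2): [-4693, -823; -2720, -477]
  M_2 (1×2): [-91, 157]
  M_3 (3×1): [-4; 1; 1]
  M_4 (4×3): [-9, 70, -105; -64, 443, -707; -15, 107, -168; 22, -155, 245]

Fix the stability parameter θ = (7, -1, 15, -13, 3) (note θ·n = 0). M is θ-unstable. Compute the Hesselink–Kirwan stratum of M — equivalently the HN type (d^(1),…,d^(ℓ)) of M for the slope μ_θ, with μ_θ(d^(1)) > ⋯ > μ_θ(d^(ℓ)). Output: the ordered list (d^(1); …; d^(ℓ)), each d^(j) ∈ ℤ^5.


Interval decomposition of M: I[1,2], I[1,5], I[4,4], I[4,5], I[5,5]^2.
HN type (ℓ=3): μ^(1)=3; μ^(2)=2; μ^(3)=-13

((1, 1, 0, 0, 4); (1, 1, 1, 1, 0); (0, 0, 0, 2, 0))


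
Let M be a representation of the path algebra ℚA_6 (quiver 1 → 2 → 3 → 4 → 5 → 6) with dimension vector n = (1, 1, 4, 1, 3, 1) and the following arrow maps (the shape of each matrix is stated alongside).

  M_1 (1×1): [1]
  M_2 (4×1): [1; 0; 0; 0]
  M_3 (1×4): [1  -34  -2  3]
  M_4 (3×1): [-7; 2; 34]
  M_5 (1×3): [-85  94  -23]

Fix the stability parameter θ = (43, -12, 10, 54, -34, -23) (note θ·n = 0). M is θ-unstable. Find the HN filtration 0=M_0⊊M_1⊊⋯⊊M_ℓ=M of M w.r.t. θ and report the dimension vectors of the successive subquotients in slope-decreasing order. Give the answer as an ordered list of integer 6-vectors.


Interval decomposition of M: I[1,6], I[3,3]^3, I[5,5]^2.
HN type (ℓ=3): μ^(1)=10; μ^(2)=19/3; μ^(3)=-34

((0, 0, 3, 0, 0, 0); (1, 1, 1, 1, 1, 1); (0, 0, 0, 0, 2, 0))


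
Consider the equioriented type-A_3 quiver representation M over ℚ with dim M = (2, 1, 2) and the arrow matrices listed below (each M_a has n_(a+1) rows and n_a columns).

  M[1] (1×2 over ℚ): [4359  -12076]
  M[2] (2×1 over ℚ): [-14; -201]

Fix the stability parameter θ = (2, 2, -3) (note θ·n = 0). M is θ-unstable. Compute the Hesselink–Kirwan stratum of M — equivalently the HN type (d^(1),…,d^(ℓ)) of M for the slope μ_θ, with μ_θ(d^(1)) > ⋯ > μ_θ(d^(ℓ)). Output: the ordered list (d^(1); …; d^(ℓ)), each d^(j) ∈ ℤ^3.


Barcode: M ≅ I[1,1], I[1,3], I[3,3]. HN layers by μ_θ (3 steps, strictly decreasing):
  μ^(1)=2; μ^(2)=1/3; μ^(3)=-3

((1, 0, 0); (1, 1, 1); (0, 0, 1))


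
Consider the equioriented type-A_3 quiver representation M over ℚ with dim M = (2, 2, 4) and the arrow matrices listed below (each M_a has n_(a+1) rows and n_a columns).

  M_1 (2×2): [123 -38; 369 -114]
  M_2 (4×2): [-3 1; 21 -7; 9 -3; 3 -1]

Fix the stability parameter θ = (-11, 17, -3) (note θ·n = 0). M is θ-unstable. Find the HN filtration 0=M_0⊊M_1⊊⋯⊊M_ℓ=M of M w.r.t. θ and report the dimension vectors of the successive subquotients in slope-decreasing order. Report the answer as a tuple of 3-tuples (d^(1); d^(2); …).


Interval decomposition of M: I[1,1], I[1,2], I[2,3], I[3,3]^3.
HN type (ℓ=4): μ^(1)=17; μ^(2)=7; μ^(3)=-3; μ^(4)=-11

((0, 1, 0); (0, 1, 1); (0, 0, 3); (2, 0, 0))


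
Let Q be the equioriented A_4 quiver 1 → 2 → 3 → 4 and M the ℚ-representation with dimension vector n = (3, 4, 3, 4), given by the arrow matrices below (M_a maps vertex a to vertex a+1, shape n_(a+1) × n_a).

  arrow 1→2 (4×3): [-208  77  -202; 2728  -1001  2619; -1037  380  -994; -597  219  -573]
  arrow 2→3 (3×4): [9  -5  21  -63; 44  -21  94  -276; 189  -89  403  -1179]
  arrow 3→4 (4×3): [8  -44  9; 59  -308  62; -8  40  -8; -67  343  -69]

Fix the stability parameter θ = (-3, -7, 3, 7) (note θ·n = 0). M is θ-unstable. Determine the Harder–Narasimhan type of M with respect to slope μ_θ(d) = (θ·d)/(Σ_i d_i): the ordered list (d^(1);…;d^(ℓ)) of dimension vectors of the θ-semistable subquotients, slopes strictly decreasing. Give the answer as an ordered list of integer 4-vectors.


Via rank(M_{q-1}∘⋯∘M_p): M ≅ I[1,4]^3, I[2,2], I[4,4].
μ_θ-semistable layers: μ^(1)=7; μ^(2)=3; μ^(3)=-5; μ^(4)=-7

((0, 0, 0, 4); (0, 0, 3, 0); (3, 3, 0, 0); (0, 1, 0, 0))


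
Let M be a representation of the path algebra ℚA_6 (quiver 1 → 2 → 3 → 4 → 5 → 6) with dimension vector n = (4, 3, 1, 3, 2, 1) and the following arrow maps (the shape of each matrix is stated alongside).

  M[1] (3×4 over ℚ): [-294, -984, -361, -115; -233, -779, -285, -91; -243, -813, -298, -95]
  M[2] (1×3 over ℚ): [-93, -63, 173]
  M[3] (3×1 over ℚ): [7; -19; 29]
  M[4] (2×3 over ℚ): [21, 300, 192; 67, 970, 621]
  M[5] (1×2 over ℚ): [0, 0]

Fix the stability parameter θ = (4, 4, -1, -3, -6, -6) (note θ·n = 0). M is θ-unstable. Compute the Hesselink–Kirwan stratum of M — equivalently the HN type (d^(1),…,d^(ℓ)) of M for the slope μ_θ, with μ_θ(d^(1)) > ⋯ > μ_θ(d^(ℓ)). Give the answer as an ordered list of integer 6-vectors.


Via rank(M_{q-1}∘⋯∘M_p): M ≅ I[1,1], I[1,2]^2, I[1,5], I[4,4], I[4,5], I[6,6].
μ_θ-semistable layers: μ^(1)=4; μ^(2)=-2/5; μ^(3)=-3; μ^(4)=-9/2; μ^(5)=-6

((3, 2, 0, 0, 0, 0); (1, 1, 1, 1, 1, 0); (0, 0, 0, 1, 0, 0); (0, 0, 0, 1, 1, 0); (0, 0, 0, 0, 0, 1))


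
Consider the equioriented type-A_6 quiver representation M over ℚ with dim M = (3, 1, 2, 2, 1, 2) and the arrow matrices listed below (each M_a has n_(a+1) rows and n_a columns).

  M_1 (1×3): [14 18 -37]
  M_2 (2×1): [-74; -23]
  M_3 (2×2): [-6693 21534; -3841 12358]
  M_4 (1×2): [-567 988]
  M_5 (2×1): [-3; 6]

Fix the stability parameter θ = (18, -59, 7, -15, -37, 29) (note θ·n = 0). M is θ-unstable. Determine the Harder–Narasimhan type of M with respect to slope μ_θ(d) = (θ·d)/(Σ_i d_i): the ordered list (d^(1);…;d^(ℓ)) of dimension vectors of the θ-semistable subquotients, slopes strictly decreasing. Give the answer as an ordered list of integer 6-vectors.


Interval decomposition of M: I[1,1]^2, I[1,3], I[3,6], I[4,4], I[6,6].
HN type (ℓ=5): μ^(1)=29; μ^(2)=18; μ^(3)=7; μ^(4)=-15; μ^(5)=-41/2

((0, 0, 0, 0, 0, 2); (2, 0, 0, 0, 0, 0); (0, 0, 1, 0, 0, 0); (0, 0, 1, 2, 1, 0); (1, 1, 0, 0, 0, 0))


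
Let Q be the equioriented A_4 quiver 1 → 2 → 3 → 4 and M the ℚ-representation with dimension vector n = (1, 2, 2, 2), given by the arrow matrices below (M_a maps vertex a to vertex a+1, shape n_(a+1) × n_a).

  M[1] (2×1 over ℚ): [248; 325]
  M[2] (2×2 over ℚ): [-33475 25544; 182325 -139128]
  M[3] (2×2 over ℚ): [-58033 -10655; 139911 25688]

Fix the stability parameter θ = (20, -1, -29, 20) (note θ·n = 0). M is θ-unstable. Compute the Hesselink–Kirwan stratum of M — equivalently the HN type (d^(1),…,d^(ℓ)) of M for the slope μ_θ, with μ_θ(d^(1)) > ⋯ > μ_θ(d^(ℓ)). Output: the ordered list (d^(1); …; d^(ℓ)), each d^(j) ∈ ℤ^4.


Interval decomposition of M: I[1,2], I[2,4], I[3,4].
HN type (ℓ=4): μ^(1)=20; μ^(2)=19/2; μ^(3)=-15; μ^(4)=-29

((0, 0, 0, 2); (1, 1, 0, 0); (0, 1, 1, 0); (0, 0, 1, 0))


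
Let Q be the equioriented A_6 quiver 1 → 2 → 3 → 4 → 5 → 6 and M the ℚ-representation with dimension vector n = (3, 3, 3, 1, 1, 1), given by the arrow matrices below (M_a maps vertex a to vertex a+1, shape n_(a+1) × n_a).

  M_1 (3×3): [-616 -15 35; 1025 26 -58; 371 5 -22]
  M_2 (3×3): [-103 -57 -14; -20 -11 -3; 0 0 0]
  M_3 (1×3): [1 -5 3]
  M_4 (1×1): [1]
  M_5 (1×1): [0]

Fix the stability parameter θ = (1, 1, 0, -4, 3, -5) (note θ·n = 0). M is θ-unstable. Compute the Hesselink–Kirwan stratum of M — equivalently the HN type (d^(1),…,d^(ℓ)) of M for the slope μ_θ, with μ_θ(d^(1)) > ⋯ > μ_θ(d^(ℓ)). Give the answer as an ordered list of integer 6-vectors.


Barcode: M ≅ I[1,2], I[1,3], I[1,5], I[3,3], I[6,6]. HN layers by μ_θ (6 steps, strictly decreasing):
  μ^(1)=3; μ^(2)=1; μ^(3)=2/3; μ^(4)=0; μ^(5)=-1/2; μ^(6)=-5

((0, 0, 0, 0, 1, 0); (1, 1, 0, 0, 0, 0); (1, 1, 1, 0, 0, 0); (0, 0, 1, 0, 0, 0); (1, 1, 1, 1, 0, 0); (0, 0, 0, 0, 0, 1))


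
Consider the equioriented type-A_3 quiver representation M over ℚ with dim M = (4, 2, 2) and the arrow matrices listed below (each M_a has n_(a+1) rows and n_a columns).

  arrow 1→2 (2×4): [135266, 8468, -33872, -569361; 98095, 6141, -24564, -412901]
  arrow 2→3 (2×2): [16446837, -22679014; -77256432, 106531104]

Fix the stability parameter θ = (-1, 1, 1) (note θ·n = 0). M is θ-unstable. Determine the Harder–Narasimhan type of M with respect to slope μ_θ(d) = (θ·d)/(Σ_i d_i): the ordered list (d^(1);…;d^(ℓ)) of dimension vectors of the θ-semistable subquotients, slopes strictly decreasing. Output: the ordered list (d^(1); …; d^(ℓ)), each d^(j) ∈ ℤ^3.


Via rank(M_{q-1}∘⋯∘M_p): M ≅ I[1,1]^2, I[1,2], I[1,3], I[3,3].
μ_θ-semistable layers: μ^(1)=1; μ^(2)=-1

((0, 2, 2); (4, 0, 0))


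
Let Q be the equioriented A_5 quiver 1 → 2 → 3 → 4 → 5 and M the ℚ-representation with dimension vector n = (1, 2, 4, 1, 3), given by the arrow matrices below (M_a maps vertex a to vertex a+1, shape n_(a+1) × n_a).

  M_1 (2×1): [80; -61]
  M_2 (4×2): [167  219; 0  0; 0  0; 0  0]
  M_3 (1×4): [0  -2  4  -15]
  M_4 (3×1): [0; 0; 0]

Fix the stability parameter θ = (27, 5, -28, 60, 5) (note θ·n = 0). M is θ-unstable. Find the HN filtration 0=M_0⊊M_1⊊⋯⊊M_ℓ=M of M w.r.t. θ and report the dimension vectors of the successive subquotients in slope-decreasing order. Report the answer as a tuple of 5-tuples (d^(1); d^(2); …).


Via rank(M_{q-1}∘⋯∘M_p): M ≅ I[1,3], I[2,2], I[3,3]^2, I[3,4], I[5,5]^3.
μ_θ-semistable layers: μ^(1)=60; μ^(2)=5; μ^(3)=4/3; μ^(4)=-28

((0, 0, 0, 1, 0); (0, 1, 0, 0, 3); (1, 1, 1, 0, 0); (0, 0, 3, 0, 0))


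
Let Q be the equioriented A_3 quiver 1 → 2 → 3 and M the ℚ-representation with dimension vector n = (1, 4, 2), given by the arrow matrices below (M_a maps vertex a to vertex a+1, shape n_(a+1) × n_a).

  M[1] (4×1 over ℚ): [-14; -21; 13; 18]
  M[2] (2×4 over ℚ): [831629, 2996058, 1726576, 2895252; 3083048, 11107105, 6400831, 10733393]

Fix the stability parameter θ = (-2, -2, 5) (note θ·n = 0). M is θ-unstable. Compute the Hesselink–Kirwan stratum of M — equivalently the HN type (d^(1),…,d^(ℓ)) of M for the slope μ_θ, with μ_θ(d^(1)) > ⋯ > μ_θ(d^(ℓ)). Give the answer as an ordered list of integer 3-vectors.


Barcode: M ≅ I[1,2], I[2,2], I[2,3]^2. HN layers by μ_θ (2 steps, strictly decreasing):
  μ^(1)=5; μ^(2)=-2

((0, 0, 2); (1, 4, 0))


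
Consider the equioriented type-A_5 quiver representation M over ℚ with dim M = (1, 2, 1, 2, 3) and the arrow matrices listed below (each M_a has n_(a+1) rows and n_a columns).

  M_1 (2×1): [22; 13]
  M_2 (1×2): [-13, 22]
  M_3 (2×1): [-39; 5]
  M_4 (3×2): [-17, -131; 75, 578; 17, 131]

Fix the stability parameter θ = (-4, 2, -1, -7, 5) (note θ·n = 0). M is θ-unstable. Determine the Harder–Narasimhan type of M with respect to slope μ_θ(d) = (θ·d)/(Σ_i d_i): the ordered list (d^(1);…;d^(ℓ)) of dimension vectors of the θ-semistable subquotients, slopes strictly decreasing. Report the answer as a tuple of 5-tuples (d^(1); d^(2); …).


Interval decomposition of M: I[1,2], I[2,5], I[4,5], I[5,5].
HN type (ℓ=5): μ^(1)=5; μ^(2)=2; μ^(3)=-2; μ^(4)=-4; μ^(5)=-7

((0, 0, 0, 0, 3); (0, 1, 0, 0, 0); (0, 1, 1, 1, 0); (1, 0, 0, 0, 0); (0, 0, 0, 1, 0))


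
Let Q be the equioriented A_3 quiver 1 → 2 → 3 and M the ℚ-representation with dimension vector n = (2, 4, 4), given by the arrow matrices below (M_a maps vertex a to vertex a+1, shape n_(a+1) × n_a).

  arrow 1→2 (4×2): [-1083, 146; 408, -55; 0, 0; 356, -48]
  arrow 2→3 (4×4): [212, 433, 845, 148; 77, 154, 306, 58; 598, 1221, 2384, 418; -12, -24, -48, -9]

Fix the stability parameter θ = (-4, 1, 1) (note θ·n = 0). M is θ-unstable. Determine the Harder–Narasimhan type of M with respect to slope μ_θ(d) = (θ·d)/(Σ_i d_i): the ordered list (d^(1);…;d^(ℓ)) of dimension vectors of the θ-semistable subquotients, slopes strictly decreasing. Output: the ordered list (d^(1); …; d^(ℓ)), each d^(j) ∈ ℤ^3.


Interval decomposition of M: I[1,3]^2, I[2,3]^2.
HN type (ℓ=2): μ^(1)=1; μ^(2)=-4

((0, 4, 4); (2, 0, 0))


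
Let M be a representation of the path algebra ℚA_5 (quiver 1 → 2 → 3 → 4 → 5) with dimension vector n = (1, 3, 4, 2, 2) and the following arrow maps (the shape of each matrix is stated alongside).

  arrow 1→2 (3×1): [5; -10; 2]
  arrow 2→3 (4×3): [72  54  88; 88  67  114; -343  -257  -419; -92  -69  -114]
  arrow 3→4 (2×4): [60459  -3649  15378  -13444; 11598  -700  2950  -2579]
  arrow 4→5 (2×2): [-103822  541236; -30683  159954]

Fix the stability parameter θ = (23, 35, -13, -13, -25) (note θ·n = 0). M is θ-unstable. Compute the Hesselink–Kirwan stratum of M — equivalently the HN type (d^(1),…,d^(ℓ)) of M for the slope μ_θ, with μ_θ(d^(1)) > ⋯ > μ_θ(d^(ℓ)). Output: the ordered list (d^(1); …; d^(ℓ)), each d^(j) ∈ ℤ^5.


Via rank(M_{q-1}∘⋯∘M_p): M ≅ I[1,3], I[2,4], I[2,5], I[3,3], I[5,5].
μ_θ-semistable layers: μ^(1)=15; μ^(2)=3; μ^(3)=-4; μ^(4)=-13; μ^(5)=-25

((1, 1, 1, 0, 0); (0, 1, 1, 1, 0); (0, 1, 1, 1, 1); (0, 0, 1, 0, 0); (0, 0, 0, 0, 1))


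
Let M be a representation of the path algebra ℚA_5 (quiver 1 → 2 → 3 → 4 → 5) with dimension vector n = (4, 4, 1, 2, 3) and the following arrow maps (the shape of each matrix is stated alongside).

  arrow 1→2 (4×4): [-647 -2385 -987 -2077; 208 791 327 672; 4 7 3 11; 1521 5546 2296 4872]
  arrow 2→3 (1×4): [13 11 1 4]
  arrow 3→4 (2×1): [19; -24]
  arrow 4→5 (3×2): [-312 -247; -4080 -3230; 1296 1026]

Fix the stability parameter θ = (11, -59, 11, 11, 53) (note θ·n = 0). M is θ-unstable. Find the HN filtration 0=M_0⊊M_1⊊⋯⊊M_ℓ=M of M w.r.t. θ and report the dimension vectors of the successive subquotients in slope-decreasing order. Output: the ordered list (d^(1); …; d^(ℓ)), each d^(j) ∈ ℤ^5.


Via rank(M_{q-1}∘⋯∘M_p): M ≅ I[1,2]^3, I[1,4], I[4,5], I[5,5]^2.
μ_θ-semistable layers: μ^(1)=53; μ^(2)=11; μ^(3)=-24

((0, 0, 0, 0, 3); (0, 0, 1, 2, 0); (4, 4, 0, 0, 0))


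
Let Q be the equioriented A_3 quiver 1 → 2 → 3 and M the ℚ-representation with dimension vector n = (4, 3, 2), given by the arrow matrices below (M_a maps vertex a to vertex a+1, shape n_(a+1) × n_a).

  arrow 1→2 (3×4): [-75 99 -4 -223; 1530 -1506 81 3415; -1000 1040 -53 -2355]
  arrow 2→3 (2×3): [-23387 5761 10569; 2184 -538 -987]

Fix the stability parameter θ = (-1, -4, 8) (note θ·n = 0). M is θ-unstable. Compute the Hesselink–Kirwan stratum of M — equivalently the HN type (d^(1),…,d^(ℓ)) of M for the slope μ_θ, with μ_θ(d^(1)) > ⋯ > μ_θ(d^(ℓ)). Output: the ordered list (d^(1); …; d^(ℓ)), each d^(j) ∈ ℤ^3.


Barcode: M ≅ I[1,1], I[1,2], I[1,3]^2. HN layers by μ_θ (3 steps, strictly decreasing):
  μ^(1)=8; μ^(2)=-1; μ^(3)=-5/2

((0, 0, 2); (1, 0, 0); (3, 3, 0))


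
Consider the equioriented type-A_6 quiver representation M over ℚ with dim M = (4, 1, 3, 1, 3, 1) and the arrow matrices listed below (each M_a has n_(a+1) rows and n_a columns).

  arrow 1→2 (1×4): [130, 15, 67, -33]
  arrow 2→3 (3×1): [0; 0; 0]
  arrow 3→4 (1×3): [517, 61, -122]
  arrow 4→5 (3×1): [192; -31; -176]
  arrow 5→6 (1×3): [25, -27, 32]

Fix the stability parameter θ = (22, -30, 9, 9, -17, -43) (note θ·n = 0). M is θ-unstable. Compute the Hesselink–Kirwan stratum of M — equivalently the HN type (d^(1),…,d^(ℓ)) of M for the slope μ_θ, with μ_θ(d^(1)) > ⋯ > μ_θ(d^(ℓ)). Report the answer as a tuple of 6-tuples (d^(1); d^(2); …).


Barcode: M ≅ I[1,1]^3, I[1,2], I[3,3]^2, I[3,6], I[5,5]^2. HN layers by μ_θ (5 steps, strictly decreasing):
  μ^(1)=22; μ^(2)=9; μ^(3)=-4; μ^(4)=-21/2; μ^(5)=-17

((3, 0, 0, 0, 0, 0); (0, 0, 2, 0, 0, 0); (1, 1, 0, 0, 0, 0); (0, 0, 1, 1, 1, 1); (0, 0, 0, 0, 2, 0))


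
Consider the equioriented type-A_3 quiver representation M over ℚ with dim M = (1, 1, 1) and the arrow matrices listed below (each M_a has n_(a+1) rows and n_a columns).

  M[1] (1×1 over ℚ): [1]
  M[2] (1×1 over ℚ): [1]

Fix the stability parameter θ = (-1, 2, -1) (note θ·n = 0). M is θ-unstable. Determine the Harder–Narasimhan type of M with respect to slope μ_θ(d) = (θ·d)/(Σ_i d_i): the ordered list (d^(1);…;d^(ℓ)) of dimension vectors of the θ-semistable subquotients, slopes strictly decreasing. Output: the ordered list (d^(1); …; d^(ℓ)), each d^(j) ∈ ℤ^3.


Via rank(M_{q-1}∘⋯∘M_p): M ≅ I[1,3].
μ_θ-semistable layers: μ^(1)=1/2; μ^(2)=-1

((0, 1, 1); (1, 0, 0))


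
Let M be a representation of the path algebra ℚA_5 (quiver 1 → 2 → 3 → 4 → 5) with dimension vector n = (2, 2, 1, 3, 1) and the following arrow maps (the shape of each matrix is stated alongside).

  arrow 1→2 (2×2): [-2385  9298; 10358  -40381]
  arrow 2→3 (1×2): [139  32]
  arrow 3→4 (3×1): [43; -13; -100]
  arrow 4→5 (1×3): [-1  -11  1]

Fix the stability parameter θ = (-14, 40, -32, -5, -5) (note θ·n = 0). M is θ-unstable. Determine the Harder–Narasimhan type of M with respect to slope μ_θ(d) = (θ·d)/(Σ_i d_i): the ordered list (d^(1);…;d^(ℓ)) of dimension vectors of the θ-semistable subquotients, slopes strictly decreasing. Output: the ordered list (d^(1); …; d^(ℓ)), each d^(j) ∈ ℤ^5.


Via rank(M_{q-1}∘⋯∘M_p): M ≅ I[1,2], I[1,4], I[4,4], I[4,5].
μ_θ-semistable layers: μ^(1)=40; μ^(2)=1; μ^(3)=-5; μ^(4)=-14

((0, 1, 0, 0, 0); (0, 1, 1, 1, 0); (0, 0, 0, 2, 1); (2, 0, 0, 0, 0))


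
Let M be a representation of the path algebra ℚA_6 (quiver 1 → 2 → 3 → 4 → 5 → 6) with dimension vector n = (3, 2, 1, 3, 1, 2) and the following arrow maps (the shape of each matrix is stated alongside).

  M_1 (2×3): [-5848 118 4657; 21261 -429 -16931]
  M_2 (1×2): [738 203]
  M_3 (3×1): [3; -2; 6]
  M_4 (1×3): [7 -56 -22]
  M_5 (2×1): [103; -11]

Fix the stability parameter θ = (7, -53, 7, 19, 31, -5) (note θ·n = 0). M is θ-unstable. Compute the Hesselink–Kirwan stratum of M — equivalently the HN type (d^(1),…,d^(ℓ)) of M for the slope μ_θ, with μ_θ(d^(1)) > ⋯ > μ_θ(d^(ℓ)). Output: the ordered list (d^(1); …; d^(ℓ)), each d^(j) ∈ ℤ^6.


Barcode: M ≅ I[1,1], I[1,2], I[1,6], I[4,4]^2, I[6,6]. HN layers by μ_θ (5 steps, strictly decreasing):
  μ^(1)=19; μ^(2)=15; μ^(3)=7; μ^(4)=-5; μ^(5)=-23

((0, 0, 0, 2, 0, 0); (0, 0, 0, 1, 1, 1); (1, 0, 1, 0, 0, 0); (0, 0, 0, 0, 0, 1); (2, 2, 0, 0, 0, 0))


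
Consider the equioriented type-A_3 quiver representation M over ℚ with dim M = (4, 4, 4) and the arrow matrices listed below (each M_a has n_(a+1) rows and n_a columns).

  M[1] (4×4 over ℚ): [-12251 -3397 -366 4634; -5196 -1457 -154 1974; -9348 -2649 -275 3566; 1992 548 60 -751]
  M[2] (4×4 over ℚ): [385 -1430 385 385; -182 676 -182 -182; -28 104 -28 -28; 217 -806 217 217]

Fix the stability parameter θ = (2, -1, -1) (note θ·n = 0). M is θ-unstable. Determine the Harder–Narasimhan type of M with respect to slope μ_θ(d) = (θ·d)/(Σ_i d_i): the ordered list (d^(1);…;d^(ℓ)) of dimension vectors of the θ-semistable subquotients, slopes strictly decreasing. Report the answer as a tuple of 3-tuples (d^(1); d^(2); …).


Barcode: M ≅ I[1,2]^3, I[1,3], I[3,3]^3. HN layers by μ_θ (3 steps, strictly decreasing):
  μ^(1)=1/2; μ^(2)=0; μ^(3)=-1

((3, 3, 0); (1, 1, 1); (0, 0, 3))


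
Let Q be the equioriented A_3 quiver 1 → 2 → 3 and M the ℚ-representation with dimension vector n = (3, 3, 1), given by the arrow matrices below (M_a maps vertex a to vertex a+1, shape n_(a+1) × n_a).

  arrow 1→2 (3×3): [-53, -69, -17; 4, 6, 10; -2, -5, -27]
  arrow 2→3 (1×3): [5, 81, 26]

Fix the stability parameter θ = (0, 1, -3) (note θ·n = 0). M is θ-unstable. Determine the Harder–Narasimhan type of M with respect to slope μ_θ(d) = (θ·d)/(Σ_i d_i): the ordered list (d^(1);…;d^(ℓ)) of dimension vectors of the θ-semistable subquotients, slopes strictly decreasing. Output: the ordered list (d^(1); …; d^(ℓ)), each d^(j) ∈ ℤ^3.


Interval decomposition of M: I[1,1], I[1,2], I[1,3], I[2,2].
HN type (ℓ=3): μ^(1)=1; μ^(2)=0; μ^(3)=-2/3

((0, 2, 0); (2, 0, 0); (1, 1, 1))


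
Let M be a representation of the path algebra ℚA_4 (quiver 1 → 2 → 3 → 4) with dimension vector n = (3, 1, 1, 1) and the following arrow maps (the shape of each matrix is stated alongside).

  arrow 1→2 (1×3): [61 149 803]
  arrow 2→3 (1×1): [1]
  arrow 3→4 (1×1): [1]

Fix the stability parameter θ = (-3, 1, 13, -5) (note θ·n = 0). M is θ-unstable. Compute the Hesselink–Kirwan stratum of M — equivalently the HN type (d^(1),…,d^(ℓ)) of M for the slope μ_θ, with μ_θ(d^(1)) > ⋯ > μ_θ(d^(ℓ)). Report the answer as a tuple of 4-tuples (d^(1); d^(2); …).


Interval decomposition of M: I[1,1]^2, I[1,4].
HN type (ℓ=3): μ^(1)=4; μ^(2)=1; μ^(3)=-3

((0, 0, 1, 1); (0, 1, 0, 0); (3, 0, 0, 0))


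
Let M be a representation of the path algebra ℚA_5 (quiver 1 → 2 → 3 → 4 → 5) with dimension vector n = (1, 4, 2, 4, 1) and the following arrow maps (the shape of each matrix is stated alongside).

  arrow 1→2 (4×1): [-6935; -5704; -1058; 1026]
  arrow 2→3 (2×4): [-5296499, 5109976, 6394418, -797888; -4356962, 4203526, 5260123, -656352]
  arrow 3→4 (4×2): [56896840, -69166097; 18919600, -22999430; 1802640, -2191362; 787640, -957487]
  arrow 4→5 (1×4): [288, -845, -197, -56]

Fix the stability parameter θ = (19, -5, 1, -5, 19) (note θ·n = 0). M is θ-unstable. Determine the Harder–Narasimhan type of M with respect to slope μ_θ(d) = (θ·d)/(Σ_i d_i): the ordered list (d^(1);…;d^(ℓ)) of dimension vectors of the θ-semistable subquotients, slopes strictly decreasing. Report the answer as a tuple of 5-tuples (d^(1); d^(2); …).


Interval decomposition of M: I[1,3], I[2,2]^2, I[2,4], I[4,4]^2, I[4,5].
HN type (ℓ=4): μ^(1)=19; μ^(2)=5; μ^(3)=-2; μ^(4)=-5

((0, 0, 0, 0, 1); (1, 1, 1, 0, 0); (0, 0, 1, 1, 0); (0, 3, 0, 3, 0))
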